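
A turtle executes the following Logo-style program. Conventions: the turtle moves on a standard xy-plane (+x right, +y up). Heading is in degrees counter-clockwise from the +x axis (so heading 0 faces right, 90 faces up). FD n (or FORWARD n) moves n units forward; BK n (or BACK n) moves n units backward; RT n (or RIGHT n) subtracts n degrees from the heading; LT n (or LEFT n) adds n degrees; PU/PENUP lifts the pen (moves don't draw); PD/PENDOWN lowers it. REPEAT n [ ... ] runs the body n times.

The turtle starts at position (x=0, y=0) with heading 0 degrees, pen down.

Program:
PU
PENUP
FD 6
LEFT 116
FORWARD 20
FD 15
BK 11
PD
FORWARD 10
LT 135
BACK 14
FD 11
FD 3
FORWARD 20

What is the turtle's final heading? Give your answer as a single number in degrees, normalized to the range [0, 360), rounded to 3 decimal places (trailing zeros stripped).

Executing turtle program step by step:
Start: pos=(0,0), heading=0, pen down
PU: pen up
PU: pen up
FD 6: (0,0) -> (6,0) [heading=0, move]
LT 116: heading 0 -> 116
FD 20: (6,0) -> (-2.767,17.976) [heading=116, move]
FD 15: (-2.767,17.976) -> (-9.343,31.458) [heading=116, move]
BK 11: (-9.343,31.458) -> (-4.521,21.571) [heading=116, move]
PD: pen down
FD 10: (-4.521,21.571) -> (-8.905,30.559) [heading=116, draw]
LT 135: heading 116 -> 251
BK 14: (-8.905,30.559) -> (-4.347,43.796) [heading=251, draw]
FD 11: (-4.347,43.796) -> (-7.928,33.396) [heading=251, draw]
FD 3: (-7.928,33.396) -> (-8.905,30.559) [heading=251, draw]
FD 20: (-8.905,30.559) -> (-15.416,11.649) [heading=251, draw]
Final: pos=(-15.416,11.649), heading=251, 5 segment(s) drawn

Answer: 251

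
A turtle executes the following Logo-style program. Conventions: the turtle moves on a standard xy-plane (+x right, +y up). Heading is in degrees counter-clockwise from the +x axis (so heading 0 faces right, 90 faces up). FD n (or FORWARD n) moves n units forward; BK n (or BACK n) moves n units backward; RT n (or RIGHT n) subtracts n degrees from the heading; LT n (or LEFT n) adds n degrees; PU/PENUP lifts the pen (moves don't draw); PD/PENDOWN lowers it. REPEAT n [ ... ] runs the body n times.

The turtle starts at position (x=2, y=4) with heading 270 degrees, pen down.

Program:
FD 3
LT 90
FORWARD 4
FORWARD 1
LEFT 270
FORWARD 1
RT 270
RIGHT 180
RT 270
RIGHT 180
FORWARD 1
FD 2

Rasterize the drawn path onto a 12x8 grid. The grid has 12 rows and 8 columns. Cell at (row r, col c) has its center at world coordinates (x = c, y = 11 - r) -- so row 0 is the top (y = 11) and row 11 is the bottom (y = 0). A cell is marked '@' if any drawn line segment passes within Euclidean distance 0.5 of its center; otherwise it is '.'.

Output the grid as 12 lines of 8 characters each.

Answer: ........
........
........
........
........
........
........
..@.....
..@....@
..@....@
..@@@@@@
.......@

Derivation:
Segment 0: (2,4) -> (2,1)
Segment 1: (2,1) -> (6,1)
Segment 2: (6,1) -> (7,1)
Segment 3: (7,1) -> (7,-0)
Segment 4: (7,-0) -> (7,1)
Segment 5: (7,1) -> (7,3)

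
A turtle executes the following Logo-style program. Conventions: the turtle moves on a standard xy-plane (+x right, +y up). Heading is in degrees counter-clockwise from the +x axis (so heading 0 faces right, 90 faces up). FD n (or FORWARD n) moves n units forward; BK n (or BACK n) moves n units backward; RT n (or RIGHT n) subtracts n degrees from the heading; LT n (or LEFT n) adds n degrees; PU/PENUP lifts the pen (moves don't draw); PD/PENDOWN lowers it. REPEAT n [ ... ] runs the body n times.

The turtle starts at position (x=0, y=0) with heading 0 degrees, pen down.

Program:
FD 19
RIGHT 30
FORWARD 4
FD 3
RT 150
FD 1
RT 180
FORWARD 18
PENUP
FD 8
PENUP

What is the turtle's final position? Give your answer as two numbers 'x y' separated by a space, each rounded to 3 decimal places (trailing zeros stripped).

Answer: 50.062 -3.5

Derivation:
Executing turtle program step by step:
Start: pos=(0,0), heading=0, pen down
FD 19: (0,0) -> (19,0) [heading=0, draw]
RT 30: heading 0 -> 330
FD 4: (19,0) -> (22.464,-2) [heading=330, draw]
FD 3: (22.464,-2) -> (25.062,-3.5) [heading=330, draw]
RT 150: heading 330 -> 180
FD 1: (25.062,-3.5) -> (24.062,-3.5) [heading=180, draw]
RT 180: heading 180 -> 0
FD 18: (24.062,-3.5) -> (42.062,-3.5) [heading=0, draw]
PU: pen up
FD 8: (42.062,-3.5) -> (50.062,-3.5) [heading=0, move]
PU: pen up
Final: pos=(50.062,-3.5), heading=0, 5 segment(s) drawn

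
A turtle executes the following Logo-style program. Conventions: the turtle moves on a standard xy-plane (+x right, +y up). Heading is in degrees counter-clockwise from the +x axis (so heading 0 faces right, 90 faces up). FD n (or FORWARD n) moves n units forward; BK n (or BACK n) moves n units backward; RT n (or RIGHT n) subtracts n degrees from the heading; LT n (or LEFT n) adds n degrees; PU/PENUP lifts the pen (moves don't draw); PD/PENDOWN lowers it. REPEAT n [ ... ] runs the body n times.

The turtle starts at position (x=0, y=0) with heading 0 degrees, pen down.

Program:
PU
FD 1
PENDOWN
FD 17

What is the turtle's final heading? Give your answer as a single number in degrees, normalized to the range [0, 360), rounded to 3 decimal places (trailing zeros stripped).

Executing turtle program step by step:
Start: pos=(0,0), heading=0, pen down
PU: pen up
FD 1: (0,0) -> (1,0) [heading=0, move]
PD: pen down
FD 17: (1,0) -> (18,0) [heading=0, draw]
Final: pos=(18,0), heading=0, 1 segment(s) drawn

Answer: 0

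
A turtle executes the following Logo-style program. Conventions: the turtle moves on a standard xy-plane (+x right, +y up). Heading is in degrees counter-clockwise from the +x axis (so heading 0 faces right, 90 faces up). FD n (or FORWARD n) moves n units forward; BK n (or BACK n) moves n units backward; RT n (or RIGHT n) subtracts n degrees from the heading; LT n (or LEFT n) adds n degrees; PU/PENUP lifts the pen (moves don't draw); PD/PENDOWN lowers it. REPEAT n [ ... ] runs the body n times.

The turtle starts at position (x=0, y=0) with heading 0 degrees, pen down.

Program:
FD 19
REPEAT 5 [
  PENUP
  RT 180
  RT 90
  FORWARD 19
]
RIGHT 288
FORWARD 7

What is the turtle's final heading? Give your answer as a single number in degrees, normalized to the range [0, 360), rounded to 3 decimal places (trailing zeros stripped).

Executing turtle program step by step:
Start: pos=(0,0), heading=0, pen down
FD 19: (0,0) -> (19,0) [heading=0, draw]
REPEAT 5 [
  -- iteration 1/5 --
  PU: pen up
  RT 180: heading 0 -> 180
  RT 90: heading 180 -> 90
  FD 19: (19,0) -> (19,19) [heading=90, move]
  -- iteration 2/5 --
  PU: pen up
  RT 180: heading 90 -> 270
  RT 90: heading 270 -> 180
  FD 19: (19,19) -> (0,19) [heading=180, move]
  -- iteration 3/5 --
  PU: pen up
  RT 180: heading 180 -> 0
  RT 90: heading 0 -> 270
  FD 19: (0,19) -> (0,0) [heading=270, move]
  -- iteration 4/5 --
  PU: pen up
  RT 180: heading 270 -> 90
  RT 90: heading 90 -> 0
  FD 19: (0,0) -> (19,0) [heading=0, move]
  -- iteration 5/5 --
  PU: pen up
  RT 180: heading 0 -> 180
  RT 90: heading 180 -> 90
  FD 19: (19,0) -> (19,19) [heading=90, move]
]
RT 288: heading 90 -> 162
FD 7: (19,19) -> (12.343,21.163) [heading=162, move]
Final: pos=(12.343,21.163), heading=162, 1 segment(s) drawn

Answer: 162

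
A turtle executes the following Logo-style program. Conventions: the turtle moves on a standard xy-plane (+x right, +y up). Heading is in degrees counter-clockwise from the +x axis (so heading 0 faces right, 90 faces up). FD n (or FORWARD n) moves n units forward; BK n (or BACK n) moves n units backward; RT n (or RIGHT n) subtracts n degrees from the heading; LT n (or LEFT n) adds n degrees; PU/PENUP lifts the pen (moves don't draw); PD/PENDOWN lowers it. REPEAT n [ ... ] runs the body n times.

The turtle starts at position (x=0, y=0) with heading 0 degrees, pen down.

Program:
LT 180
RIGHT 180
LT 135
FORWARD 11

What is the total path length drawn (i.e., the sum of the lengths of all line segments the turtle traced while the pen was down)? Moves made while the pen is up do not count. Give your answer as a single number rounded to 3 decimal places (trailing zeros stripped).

Answer: 11

Derivation:
Executing turtle program step by step:
Start: pos=(0,0), heading=0, pen down
LT 180: heading 0 -> 180
RT 180: heading 180 -> 0
LT 135: heading 0 -> 135
FD 11: (0,0) -> (-7.778,7.778) [heading=135, draw]
Final: pos=(-7.778,7.778), heading=135, 1 segment(s) drawn

Segment lengths:
  seg 1: (0,0) -> (-7.778,7.778), length = 11
Total = 11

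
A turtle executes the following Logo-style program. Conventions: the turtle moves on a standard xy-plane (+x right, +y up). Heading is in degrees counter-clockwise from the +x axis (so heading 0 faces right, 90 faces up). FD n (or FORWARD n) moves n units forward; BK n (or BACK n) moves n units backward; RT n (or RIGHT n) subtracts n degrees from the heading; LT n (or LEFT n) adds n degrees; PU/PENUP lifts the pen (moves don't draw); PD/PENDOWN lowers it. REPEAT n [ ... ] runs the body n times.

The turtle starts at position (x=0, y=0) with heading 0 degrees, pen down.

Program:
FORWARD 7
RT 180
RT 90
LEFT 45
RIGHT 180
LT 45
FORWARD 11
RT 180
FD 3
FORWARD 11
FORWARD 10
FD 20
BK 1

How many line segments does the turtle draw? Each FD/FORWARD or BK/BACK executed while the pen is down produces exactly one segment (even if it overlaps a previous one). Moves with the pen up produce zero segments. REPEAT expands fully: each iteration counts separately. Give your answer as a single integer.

Executing turtle program step by step:
Start: pos=(0,0), heading=0, pen down
FD 7: (0,0) -> (7,0) [heading=0, draw]
RT 180: heading 0 -> 180
RT 90: heading 180 -> 90
LT 45: heading 90 -> 135
RT 180: heading 135 -> 315
LT 45: heading 315 -> 0
FD 11: (7,0) -> (18,0) [heading=0, draw]
RT 180: heading 0 -> 180
FD 3: (18,0) -> (15,0) [heading=180, draw]
FD 11: (15,0) -> (4,0) [heading=180, draw]
FD 10: (4,0) -> (-6,0) [heading=180, draw]
FD 20: (-6,0) -> (-26,0) [heading=180, draw]
BK 1: (-26,0) -> (-25,0) [heading=180, draw]
Final: pos=(-25,0), heading=180, 7 segment(s) drawn
Segments drawn: 7

Answer: 7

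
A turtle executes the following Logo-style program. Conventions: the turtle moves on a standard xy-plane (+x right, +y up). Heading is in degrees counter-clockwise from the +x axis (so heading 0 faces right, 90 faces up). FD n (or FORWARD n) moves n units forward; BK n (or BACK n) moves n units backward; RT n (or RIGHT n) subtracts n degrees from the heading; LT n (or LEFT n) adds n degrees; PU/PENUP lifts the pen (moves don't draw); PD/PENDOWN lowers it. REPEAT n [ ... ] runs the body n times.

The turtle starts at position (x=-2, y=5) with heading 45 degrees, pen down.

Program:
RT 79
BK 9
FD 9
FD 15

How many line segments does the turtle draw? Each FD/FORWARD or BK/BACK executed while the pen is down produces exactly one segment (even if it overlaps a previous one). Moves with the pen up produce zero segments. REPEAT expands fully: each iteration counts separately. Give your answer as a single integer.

Executing turtle program step by step:
Start: pos=(-2,5), heading=45, pen down
RT 79: heading 45 -> 326
BK 9: (-2,5) -> (-9.461,10.033) [heading=326, draw]
FD 9: (-9.461,10.033) -> (-2,5) [heading=326, draw]
FD 15: (-2,5) -> (10.436,-3.388) [heading=326, draw]
Final: pos=(10.436,-3.388), heading=326, 3 segment(s) drawn
Segments drawn: 3

Answer: 3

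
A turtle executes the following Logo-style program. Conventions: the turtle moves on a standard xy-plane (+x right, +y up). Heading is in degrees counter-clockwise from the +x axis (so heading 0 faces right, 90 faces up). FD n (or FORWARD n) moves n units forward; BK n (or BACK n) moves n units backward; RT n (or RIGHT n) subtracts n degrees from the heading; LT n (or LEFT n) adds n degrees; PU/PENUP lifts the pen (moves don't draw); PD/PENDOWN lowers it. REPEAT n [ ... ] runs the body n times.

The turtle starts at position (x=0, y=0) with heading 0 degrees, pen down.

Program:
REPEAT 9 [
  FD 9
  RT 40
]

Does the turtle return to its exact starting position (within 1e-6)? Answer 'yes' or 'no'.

Executing turtle program step by step:
Start: pos=(0,0), heading=0, pen down
REPEAT 9 [
  -- iteration 1/9 --
  FD 9: (0,0) -> (9,0) [heading=0, draw]
  RT 40: heading 0 -> 320
  -- iteration 2/9 --
  FD 9: (9,0) -> (15.894,-5.785) [heading=320, draw]
  RT 40: heading 320 -> 280
  -- iteration 3/9 --
  FD 9: (15.894,-5.785) -> (17.457,-14.648) [heading=280, draw]
  RT 40: heading 280 -> 240
  -- iteration 4/9 --
  FD 9: (17.457,-14.648) -> (12.957,-22.443) [heading=240, draw]
  RT 40: heading 240 -> 200
  -- iteration 5/9 --
  FD 9: (12.957,-22.443) -> (4.5,-25.521) [heading=200, draw]
  RT 40: heading 200 -> 160
  -- iteration 6/9 --
  FD 9: (4.5,-25.521) -> (-3.957,-22.443) [heading=160, draw]
  RT 40: heading 160 -> 120
  -- iteration 7/9 --
  FD 9: (-3.957,-22.443) -> (-8.457,-14.648) [heading=120, draw]
  RT 40: heading 120 -> 80
  -- iteration 8/9 --
  FD 9: (-8.457,-14.648) -> (-6.894,-5.785) [heading=80, draw]
  RT 40: heading 80 -> 40
  -- iteration 9/9 --
  FD 9: (-6.894,-5.785) -> (0,0) [heading=40, draw]
  RT 40: heading 40 -> 0
]
Final: pos=(0,0), heading=0, 9 segment(s) drawn

Start position: (0, 0)
Final position: (0, 0)
Distance = 0; < 1e-6 -> CLOSED

Answer: yes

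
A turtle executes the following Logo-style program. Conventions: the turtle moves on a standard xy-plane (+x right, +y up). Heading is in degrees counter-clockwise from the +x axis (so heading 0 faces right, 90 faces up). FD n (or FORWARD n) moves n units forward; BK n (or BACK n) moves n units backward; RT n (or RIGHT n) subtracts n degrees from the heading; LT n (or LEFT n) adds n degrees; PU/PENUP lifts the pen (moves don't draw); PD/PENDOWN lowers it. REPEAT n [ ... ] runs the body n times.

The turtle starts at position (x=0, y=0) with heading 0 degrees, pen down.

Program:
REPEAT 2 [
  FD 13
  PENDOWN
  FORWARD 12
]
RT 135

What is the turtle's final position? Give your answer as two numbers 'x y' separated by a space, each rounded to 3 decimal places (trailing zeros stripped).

Executing turtle program step by step:
Start: pos=(0,0), heading=0, pen down
REPEAT 2 [
  -- iteration 1/2 --
  FD 13: (0,0) -> (13,0) [heading=0, draw]
  PD: pen down
  FD 12: (13,0) -> (25,0) [heading=0, draw]
  -- iteration 2/2 --
  FD 13: (25,0) -> (38,0) [heading=0, draw]
  PD: pen down
  FD 12: (38,0) -> (50,0) [heading=0, draw]
]
RT 135: heading 0 -> 225
Final: pos=(50,0), heading=225, 4 segment(s) drawn

Answer: 50 0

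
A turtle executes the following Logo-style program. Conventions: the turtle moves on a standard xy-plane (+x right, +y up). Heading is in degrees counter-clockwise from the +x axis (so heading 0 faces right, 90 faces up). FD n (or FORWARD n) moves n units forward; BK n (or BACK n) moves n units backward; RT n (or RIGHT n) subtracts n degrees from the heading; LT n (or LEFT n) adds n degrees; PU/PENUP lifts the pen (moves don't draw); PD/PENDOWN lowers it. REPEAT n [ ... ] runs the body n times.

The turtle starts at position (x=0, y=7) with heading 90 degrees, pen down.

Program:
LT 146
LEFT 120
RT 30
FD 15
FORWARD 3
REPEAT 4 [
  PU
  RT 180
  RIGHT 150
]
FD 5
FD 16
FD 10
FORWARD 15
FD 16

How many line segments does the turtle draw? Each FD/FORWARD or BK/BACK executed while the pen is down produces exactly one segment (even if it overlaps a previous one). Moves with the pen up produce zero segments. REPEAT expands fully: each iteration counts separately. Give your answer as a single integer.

Executing turtle program step by step:
Start: pos=(0,7), heading=90, pen down
LT 146: heading 90 -> 236
LT 120: heading 236 -> 356
RT 30: heading 356 -> 326
FD 15: (0,7) -> (12.436,-1.388) [heading=326, draw]
FD 3: (12.436,-1.388) -> (14.923,-3.065) [heading=326, draw]
REPEAT 4 [
  -- iteration 1/4 --
  PU: pen up
  RT 180: heading 326 -> 146
  RT 150: heading 146 -> 356
  -- iteration 2/4 --
  PU: pen up
  RT 180: heading 356 -> 176
  RT 150: heading 176 -> 26
  -- iteration 3/4 --
  PU: pen up
  RT 180: heading 26 -> 206
  RT 150: heading 206 -> 56
  -- iteration 4/4 --
  PU: pen up
  RT 180: heading 56 -> 236
  RT 150: heading 236 -> 86
]
FD 5: (14.923,-3.065) -> (15.271,1.922) [heading=86, move]
FD 16: (15.271,1.922) -> (16.388,17.883) [heading=86, move]
FD 10: (16.388,17.883) -> (17.085,27.859) [heading=86, move]
FD 15: (17.085,27.859) -> (18.131,42.822) [heading=86, move]
FD 16: (18.131,42.822) -> (19.248,58.783) [heading=86, move]
Final: pos=(19.248,58.783), heading=86, 2 segment(s) drawn
Segments drawn: 2

Answer: 2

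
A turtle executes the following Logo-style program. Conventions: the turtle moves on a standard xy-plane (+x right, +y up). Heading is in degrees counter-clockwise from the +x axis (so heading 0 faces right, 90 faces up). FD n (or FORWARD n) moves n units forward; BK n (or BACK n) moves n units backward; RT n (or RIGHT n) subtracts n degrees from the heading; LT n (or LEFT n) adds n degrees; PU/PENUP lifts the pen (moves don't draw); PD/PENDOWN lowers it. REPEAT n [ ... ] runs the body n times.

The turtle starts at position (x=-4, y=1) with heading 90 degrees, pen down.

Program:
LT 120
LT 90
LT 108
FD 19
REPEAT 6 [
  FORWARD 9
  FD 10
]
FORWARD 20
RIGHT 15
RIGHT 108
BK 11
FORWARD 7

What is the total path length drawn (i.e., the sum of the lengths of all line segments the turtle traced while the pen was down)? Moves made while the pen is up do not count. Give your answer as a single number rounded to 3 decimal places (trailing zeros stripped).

Executing turtle program step by step:
Start: pos=(-4,1), heading=90, pen down
LT 120: heading 90 -> 210
LT 90: heading 210 -> 300
LT 108: heading 300 -> 48
FD 19: (-4,1) -> (8.713,15.12) [heading=48, draw]
REPEAT 6 [
  -- iteration 1/6 --
  FD 9: (8.713,15.12) -> (14.736,21.808) [heading=48, draw]
  FD 10: (14.736,21.808) -> (21.427,29.24) [heading=48, draw]
  -- iteration 2/6 --
  FD 9: (21.427,29.24) -> (27.449,35.928) [heading=48, draw]
  FD 10: (27.449,35.928) -> (34.14,43.359) [heading=48, draw]
  -- iteration 3/6 --
  FD 9: (34.14,43.359) -> (40.163,50.048) [heading=48, draw]
  FD 10: (40.163,50.048) -> (46.854,57.479) [heading=48, draw]
  -- iteration 4/6 --
  FD 9: (46.854,57.479) -> (52.876,64.167) [heading=48, draw]
  FD 10: (52.876,64.167) -> (59.567,71.599) [heading=48, draw]
  -- iteration 5/6 --
  FD 9: (59.567,71.599) -> (65.59,78.287) [heading=48, draw]
  FD 10: (65.59,78.287) -> (72.281,85.719) [heading=48, draw]
  -- iteration 6/6 --
  FD 9: (72.281,85.719) -> (78.303,92.407) [heading=48, draw]
  FD 10: (78.303,92.407) -> (84.994,99.838) [heading=48, draw]
]
FD 20: (84.994,99.838) -> (98.377,114.701) [heading=48, draw]
RT 15: heading 48 -> 33
RT 108: heading 33 -> 285
BK 11: (98.377,114.701) -> (95.53,125.326) [heading=285, draw]
FD 7: (95.53,125.326) -> (97.342,118.565) [heading=285, draw]
Final: pos=(97.342,118.565), heading=285, 16 segment(s) drawn

Segment lengths:
  seg 1: (-4,1) -> (8.713,15.12), length = 19
  seg 2: (8.713,15.12) -> (14.736,21.808), length = 9
  seg 3: (14.736,21.808) -> (21.427,29.24), length = 10
  seg 4: (21.427,29.24) -> (27.449,35.928), length = 9
  seg 5: (27.449,35.928) -> (34.14,43.359), length = 10
  seg 6: (34.14,43.359) -> (40.163,50.048), length = 9
  seg 7: (40.163,50.048) -> (46.854,57.479), length = 10
  seg 8: (46.854,57.479) -> (52.876,64.167), length = 9
  seg 9: (52.876,64.167) -> (59.567,71.599), length = 10
  seg 10: (59.567,71.599) -> (65.59,78.287), length = 9
  seg 11: (65.59,78.287) -> (72.281,85.719), length = 10
  seg 12: (72.281,85.719) -> (78.303,92.407), length = 9
  seg 13: (78.303,92.407) -> (84.994,99.838), length = 10
  seg 14: (84.994,99.838) -> (98.377,114.701), length = 20
  seg 15: (98.377,114.701) -> (95.53,125.326), length = 11
  seg 16: (95.53,125.326) -> (97.342,118.565), length = 7
Total = 171

Answer: 171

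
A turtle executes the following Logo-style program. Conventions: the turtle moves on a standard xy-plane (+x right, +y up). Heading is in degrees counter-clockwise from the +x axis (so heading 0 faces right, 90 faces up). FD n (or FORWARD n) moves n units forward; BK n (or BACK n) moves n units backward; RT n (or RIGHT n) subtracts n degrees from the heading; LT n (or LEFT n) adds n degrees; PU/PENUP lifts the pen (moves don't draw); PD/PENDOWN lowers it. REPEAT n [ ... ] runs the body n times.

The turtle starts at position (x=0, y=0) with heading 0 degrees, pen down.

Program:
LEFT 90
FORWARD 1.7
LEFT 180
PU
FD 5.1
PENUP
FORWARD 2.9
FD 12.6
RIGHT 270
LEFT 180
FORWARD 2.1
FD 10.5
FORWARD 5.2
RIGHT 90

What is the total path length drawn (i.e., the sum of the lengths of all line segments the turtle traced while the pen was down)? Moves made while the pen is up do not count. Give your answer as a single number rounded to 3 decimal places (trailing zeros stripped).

Answer: 1.7

Derivation:
Executing turtle program step by step:
Start: pos=(0,0), heading=0, pen down
LT 90: heading 0 -> 90
FD 1.7: (0,0) -> (0,1.7) [heading=90, draw]
LT 180: heading 90 -> 270
PU: pen up
FD 5.1: (0,1.7) -> (0,-3.4) [heading=270, move]
PU: pen up
FD 2.9: (0,-3.4) -> (0,-6.3) [heading=270, move]
FD 12.6: (0,-6.3) -> (0,-18.9) [heading=270, move]
RT 270: heading 270 -> 0
LT 180: heading 0 -> 180
FD 2.1: (0,-18.9) -> (-2.1,-18.9) [heading=180, move]
FD 10.5: (-2.1,-18.9) -> (-12.6,-18.9) [heading=180, move]
FD 5.2: (-12.6,-18.9) -> (-17.8,-18.9) [heading=180, move]
RT 90: heading 180 -> 90
Final: pos=(-17.8,-18.9), heading=90, 1 segment(s) drawn

Segment lengths:
  seg 1: (0,0) -> (0,1.7), length = 1.7
Total = 1.7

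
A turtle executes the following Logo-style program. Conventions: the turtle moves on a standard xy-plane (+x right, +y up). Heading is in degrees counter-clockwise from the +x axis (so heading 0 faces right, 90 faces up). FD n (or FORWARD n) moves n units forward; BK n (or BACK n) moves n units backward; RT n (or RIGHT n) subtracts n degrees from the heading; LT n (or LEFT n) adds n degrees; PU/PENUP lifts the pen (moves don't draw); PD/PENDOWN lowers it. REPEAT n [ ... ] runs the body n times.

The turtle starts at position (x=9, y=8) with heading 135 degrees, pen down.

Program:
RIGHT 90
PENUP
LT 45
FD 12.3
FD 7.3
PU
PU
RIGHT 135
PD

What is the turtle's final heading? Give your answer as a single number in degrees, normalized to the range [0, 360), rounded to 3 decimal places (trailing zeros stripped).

Answer: 315

Derivation:
Executing turtle program step by step:
Start: pos=(9,8), heading=135, pen down
RT 90: heading 135 -> 45
PU: pen up
LT 45: heading 45 -> 90
FD 12.3: (9,8) -> (9,20.3) [heading=90, move]
FD 7.3: (9,20.3) -> (9,27.6) [heading=90, move]
PU: pen up
PU: pen up
RT 135: heading 90 -> 315
PD: pen down
Final: pos=(9,27.6), heading=315, 0 segment(s) drawn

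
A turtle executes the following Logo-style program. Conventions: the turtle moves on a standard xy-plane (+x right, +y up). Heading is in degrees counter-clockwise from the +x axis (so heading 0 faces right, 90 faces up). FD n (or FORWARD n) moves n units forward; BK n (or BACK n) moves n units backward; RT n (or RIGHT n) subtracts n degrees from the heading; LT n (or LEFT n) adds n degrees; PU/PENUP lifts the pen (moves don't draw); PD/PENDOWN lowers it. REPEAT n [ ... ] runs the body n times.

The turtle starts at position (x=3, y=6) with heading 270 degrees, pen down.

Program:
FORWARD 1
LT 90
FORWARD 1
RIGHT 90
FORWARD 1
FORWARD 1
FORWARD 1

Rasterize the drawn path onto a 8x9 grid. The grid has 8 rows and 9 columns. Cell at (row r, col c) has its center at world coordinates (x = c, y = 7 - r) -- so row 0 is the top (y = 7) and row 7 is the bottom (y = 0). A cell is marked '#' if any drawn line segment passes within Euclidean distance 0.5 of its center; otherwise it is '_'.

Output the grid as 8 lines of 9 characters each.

Answer: _________
___#_____
___##____
____#____
____#____
____#____
_________
_________

Derivation:
Segment 0: (3,6) -> (3,5)
Segment 1: (3,5) -> (4,5)
Segment 2: (4,5) -> (4,4)
Segment 3: (4,4) -> (4,3)
Segment 4: (4,3) -> (4,2)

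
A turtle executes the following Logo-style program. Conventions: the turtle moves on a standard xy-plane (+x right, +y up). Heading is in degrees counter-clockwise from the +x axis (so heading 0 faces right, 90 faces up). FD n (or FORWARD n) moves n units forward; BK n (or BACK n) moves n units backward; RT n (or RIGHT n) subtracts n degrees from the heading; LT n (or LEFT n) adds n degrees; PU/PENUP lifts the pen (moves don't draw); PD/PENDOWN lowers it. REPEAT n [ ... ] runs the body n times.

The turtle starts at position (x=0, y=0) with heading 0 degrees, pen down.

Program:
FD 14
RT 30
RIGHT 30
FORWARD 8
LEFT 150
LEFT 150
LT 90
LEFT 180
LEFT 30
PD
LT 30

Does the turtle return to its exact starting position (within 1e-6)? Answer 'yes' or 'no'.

Executing turtle program step by step:
Start: pos=(0,0), heading=0, pen down
FD 14: (0,0) -> (14,0) [heading=0, draw]
RT 30: heading 0 -> 330
RT 30: heading 330 -> 300
FD 8: (14,0) -> (18,-6.928) [heading=300, draw]
LT 150: heading 300 -> 90
LT 150: heading 90 -> 240
LT 90: heading 240 -> 330
LT 180: heading 330 -> 150
LT 30: heading 150 -> 180
PD: pen down
LT 30: heading 180 -> 210
Final: pos=(18,-6.928), heading=210, 2 segment(s) drawn

Start position: (0, 0)
Final position: (18, -6.928)
Distance = 19.287; >= 1e-6 -> NOT closed

Answer: no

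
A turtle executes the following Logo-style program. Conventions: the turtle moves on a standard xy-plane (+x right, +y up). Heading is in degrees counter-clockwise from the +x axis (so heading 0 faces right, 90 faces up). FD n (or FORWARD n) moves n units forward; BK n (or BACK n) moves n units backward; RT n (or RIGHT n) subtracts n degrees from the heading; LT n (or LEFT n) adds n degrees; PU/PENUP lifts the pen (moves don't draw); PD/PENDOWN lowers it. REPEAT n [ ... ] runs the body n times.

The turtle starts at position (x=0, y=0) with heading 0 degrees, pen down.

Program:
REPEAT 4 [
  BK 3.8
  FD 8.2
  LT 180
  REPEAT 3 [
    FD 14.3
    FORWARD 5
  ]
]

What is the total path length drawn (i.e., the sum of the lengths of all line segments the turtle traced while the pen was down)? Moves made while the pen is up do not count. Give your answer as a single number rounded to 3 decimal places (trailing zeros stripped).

Answer: 279.6

Derivation:
Executing turtle program step by step:
Start: pos=(0,0), heading=0, pen down
REPEAT 4 [
  -- iteration 1/4 --
  BK 3.8: (0,0) -> (-3.8,0) [heading=0, draw]
  FD 8.2: (-3.8,0) -> (4.4,0) [heading=0, draw]
  LT 180: heading 0 -> 180
  REPEAT 3 [
    -- iteration 1/3 --
    FD 14.3: (4.4,0) -> (-9.9,0) [heading=180, draw]
    FD 5: (-9.9,0) -> (-14.9,0) [heading=180, draw]
    -- iteration 2/3 --
    FD 14.3: (-14.9,0) -> (-29.2,0) [heading=180, draw]
    FD 5: (-29.2,0) -> (-34.2,0) [heading=180, draw]
    -- iteration 3/3 --
    FD 14.3: (-34.2,0) -> (-48.5,0) [heading=180, draw]
    FD 5: (-48.5,0) -> (-53.5,0) [heading=180, draw]
  ]
  -- iteration 2/4 --
  BK 3.8: (-53.5,0) -> (-49.7,0) [heading=180, draw]
  FD 8.2: (-49.7,0) -> (-57.9,0) [heading=180, draw]
  LT 180: heading 180 -> 0
  REPEAT 3 [
    -- iteration 1/3 --
    FD 14.3: (-57.9,0) -> (-43.6,0) [heading=0, draw]
    FD 5: (-43.6,0) -> (-38.6,0) [heading=0, draw]
    -- iteration 2/3 --
    FD 14.3: (-38.6,0) -> (-24.3,0) [heading=0, draw]
    FD 5: (-24.3,0) -> (-19.3,0) [heading=0, draw]
    -- iteration 3/3 --
    FD 14.3: (-19.3,0) -> (-5,0) [heading=0, draw]
    FD 5: (-5,0) -> (0,0) [heading=0, draw]
  ]
  -- iteration 3/4 --
  BK 3.8: (0,0) -> (-3.8,0) [heading=0, draw]
  FD 8.2: (-3.8,0) -> (4.4,0) [heading=0, draw]
  LT 180: heading 0 -> 180
  REPEAT 3 [
    -- iteration 1/3 --
    FD 14.3: (4.4,0) -> (-9.9,0) [heading=180, draw]
    FD 5: (-9.9,0) -> (-14.9,0) [heading=180, draw]
    -- iteration 2/3 --
    FD 14.3: (-14.9,0) -> (-29.2,0) [heading=180, draw]
    FD 5: (-29.2,0) -> (-34.2,0) [heading=180, draw]
    -- iteration 3/3 --
    FD 14.3: (-34.2,0) -> (-48.5,0) [heading=180, draw]
    FD 5: (-48.5,0) -> (-53.5,0) [heading=180, draw]
  ]
  -- iteration 4/4 --
  BK 3.8: (-53.5,0) -> (-49.7,0) [heading=180, draw]
  FD 8.2: (-49.7,0) -> (-57.9,0) [heading=180, draw]
  LT 180: heading 180 -> 0
  REPEAT 3 [
    -- iteration 1/3 --
    FD 14.3: (-57.9,0) -> (-43.6,0) [heading=0, draw]
    FD 5: (-43.6,0) -> (-38.6,0) [heading=0, draw]
    -- iteration 2/3 --
    FD 14.3: (-38.6,0) -> (-24.3,0) [heading=0, draw]
    FD 5: (-24.3,0) -> (-19.3,0) [heading=0, draw]
    -- iteration 3/3 --
    FD 14.3: (-19.3,0) -> (-5,0) [heading=0, draw]
    FD 5: (-5,0) -> (0,0) [heading=0, draw]
  ]
]
Final: pos=(0,0), heading=0, 32 segment(s) drawn

Segment lengths:
  seg 1: (0,0) -> (-3.8,0), length = 3.8
  seg 2: (-3.8,0) -> (4.4,0), length = 8.2
  seg 3: (4.4,0) -> (-9.9,0), length = 14.3
  seg 4: (-9.9,0) -> (-14.9,0), length = 5
  seg 5: (-14.9,0) -> (-29.2,0), length = 14.3
  seg 6: (-29.2,0) -> (-34.2,0), length = 5
  seg 7: (-34.2,0) -> (-48.5,0), length = 14.3
  seg 8: (-48.5,0) -> (-53.5,0), length = 5
  seg 9: (-53.5,0) -> (-49.7,0), length = 3.8
  seg 10: (-49.7,0) -> (-57.9,0), length = 8.2
  seg 11: (-57.9,0) -> (-43.6,0), length = 14.3
  seg 12: (-43.6,0) -> (-38.6,0), length = 5
  seg 13: (-38.6,0) -> (-24.3,0), length = 14.3
  seg 14: (-24.3,0) -> (-19.3,0), length = 5
  seg 15: (-19.3,0) -> (-5,0), length = 14.3
  seg 16: (-5,0) -> (0,0), length = 5
  seg 17: (0,0) -> (-3.8,0), length = 3.8
  seg 18: (-3.8,0) -> (4.4,0), length = 8.2
  seg 19: (4.4,0) -> (-9.9,0), length = 14.3
  seg 20: (-9.9,0) -> (-14.9,0), length = 5
  seg 21: (-14.9,0) -> (-29.2,0), length = 14.3
  seg 22: (-29.2,0) -> (-34.2,0), length = 5
  seg 23: (-34.2,0) -> (-48.5,0), length = 14.3
  seg 24: (-48.5,0) -> (-53.5,0), length = 5
  seg 25: (-53.5,0) -> (-49.7,0), length = 3.8
  seg 26: (-49.7,0) -> (-57.9,0), length = 8.2
  seg 27: (-57.9,0) -> (-43.6,0), length = 14.3
  seg 28: (-43.6,0) -> (-38.6,0), length = 5
  seg 29: (-38.6,0) -> (-24.3,0), length = 14.3
  seg 30: (-24.3,0) -> (-19.3,0), length = 5
  seg 31: (-19.3,0) -> (-5,0), length = 14.3
  seg 32: (-5,0) -> (0,0), length = 5
Total = 279.6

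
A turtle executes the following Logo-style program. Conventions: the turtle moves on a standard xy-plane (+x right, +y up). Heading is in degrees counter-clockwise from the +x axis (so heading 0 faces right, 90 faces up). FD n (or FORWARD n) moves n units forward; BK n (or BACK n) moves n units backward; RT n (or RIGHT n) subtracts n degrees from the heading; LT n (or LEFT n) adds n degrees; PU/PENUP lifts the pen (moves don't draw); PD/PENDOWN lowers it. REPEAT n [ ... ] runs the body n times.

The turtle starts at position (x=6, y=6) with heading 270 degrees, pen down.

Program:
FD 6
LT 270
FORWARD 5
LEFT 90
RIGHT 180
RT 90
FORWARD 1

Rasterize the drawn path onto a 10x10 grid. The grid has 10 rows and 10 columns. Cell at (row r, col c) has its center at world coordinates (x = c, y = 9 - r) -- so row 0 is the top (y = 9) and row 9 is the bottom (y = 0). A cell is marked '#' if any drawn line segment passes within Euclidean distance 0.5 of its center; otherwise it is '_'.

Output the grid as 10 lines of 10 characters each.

Segment 0: (6,6) -> (6,0)
Segment 1: (6,0) -> (1,0)
Segment 2: (1,0) -> (2,0)

Answer: __________
__________
__________
______#___
______#___
______#___
______#___
______#___
______#___
_######___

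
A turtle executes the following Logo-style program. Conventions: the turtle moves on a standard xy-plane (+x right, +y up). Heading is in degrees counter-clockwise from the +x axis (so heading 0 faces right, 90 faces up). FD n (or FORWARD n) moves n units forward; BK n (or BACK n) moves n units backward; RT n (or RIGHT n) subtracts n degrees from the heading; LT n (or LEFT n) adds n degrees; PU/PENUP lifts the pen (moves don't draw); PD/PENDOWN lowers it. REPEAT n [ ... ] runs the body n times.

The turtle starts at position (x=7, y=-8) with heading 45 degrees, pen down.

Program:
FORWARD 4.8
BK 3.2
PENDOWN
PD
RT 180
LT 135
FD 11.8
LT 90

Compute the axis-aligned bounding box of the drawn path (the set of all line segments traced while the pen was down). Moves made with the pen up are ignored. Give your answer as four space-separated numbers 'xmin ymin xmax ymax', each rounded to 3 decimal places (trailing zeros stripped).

Executing turtle program step by step:
Start: pos=(7,-8), heading=45, pen down
FD 4.8: (7,-8) -> (10.394,-4.606) [heading=45, draw]
BK 3.2: (10.394,-4.606) -> (8.131,-6.869) [heading=45, draw]
PD: pen down
PD: pen down
RT 180: heading 45 -> 225
LT 135: heading 225 -> 0
FD 11.8: (8.131,-6.869) -> (19.931,-6.869) [heading=0, draw]
LT 90: heading 0 -> 90
Final: pos=(19.931,-6.869), heading=90, 3 segment(s) drawn

Segment endpoints: x in {7, 8.131, 10.394, 19.931}, y in {-8, -6.869, -4.606}
xmin=7, ymin=-8, xmax=19.931, ymax=-4.606

Answer: 7 -8 19.931 -4.606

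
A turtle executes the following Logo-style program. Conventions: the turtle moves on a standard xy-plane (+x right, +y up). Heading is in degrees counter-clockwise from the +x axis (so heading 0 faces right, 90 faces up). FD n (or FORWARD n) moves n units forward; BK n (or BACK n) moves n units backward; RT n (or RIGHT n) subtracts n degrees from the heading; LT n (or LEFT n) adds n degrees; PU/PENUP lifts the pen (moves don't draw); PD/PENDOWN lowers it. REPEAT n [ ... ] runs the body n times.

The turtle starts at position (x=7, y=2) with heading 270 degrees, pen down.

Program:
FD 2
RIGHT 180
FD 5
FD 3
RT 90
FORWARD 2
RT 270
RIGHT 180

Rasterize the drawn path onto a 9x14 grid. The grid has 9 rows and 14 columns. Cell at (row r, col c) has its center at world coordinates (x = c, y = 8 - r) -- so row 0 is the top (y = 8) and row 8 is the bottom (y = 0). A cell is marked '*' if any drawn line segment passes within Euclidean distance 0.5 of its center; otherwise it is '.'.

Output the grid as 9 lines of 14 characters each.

Answer: .......***....
.......*......
.......*......
.......*......
.......*......
.......*......
.......*......
.......*......
.......*......

Derivation:
Segment 0: (7,2) -> (7,0)
Segment 1: (7,0) -> (7,5)
Segment 2: (7,5) -> (7,8)
Segment 3: (7,8) -> (9,8)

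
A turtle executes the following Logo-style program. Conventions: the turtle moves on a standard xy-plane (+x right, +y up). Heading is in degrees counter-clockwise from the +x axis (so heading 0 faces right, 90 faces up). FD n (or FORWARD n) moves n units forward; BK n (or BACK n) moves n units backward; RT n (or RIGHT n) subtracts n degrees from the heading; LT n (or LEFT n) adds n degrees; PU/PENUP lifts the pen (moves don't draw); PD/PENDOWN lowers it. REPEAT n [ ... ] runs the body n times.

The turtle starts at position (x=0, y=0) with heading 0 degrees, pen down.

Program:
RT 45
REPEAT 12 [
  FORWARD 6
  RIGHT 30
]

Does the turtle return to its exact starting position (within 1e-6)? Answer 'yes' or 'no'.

Executing turtle program step by step:
Start: pos=(0,0), heading=0, pen down
RT 45: heading 0 -> 315
REPEAT 12 [
  -- iteration 1/12 --
  FD 6: (0,0) -> (4.243,-4.243) [heading=315, draw]
  RT 30: heading 315 -> 285
  -- iteration 2/12 --
  FD 6: (4.243,-4.243) -> (5.796,-10.038) [heading=285, draw]
  RT 30: heading 285 -> 255
  -- iteration 3/12 --
  FD 6: (5.796,-10.038) -> (4.243,-15.834) [heading=255, draw]
  RT 30: heading 255 -> 225
  -- iteration 4/12 --
  FD 6: (4.243,-15.834) -> (0,-20.076) [heading=225, draw]
  RT 30: heading 225 -> 195
  -- iteration 5/12 --
  FD 6: (0,-20.076) -> (-5.796,-21.629) [heading=195, draw]
  RT 30: heading 195 -> 165
  -- iteration 6/12 --
  FD 6: (-5.796,-21.629) -> (-11.591,-20.076) [heading=165, draw]
  RT 30: heading 165 -> 135
  -- iteration 7/12 --
  FD 6: (-11.591,-20.076) -> (-15.834,-15.834) [heading=135, draw]
  RT 30: heading 135 -> 105
  -- iteration 8/12 --
  FD 6: (-15.834,-15.834) -> (-17.387,-10.038) [heading=105, draw]
  RT 30: heading 105 -> 75
  -- iteration 9/12 --
  FD 6: (-17.387,-10.038) -> (-15.834,-4.243) [heading=75, draw]
  RT 30: heading 75 -> 45
  -- iteration 10/12 --
  FD 6: (-15.834,-4.243) -> (-11.591,0) [heading=45, draw]
  RT 30: heading 45 -> 15
  -- iteration 11/12 --
  FD 6: (-11.591,0) -> (-5.796,1.553) [heading=15, draw]
  RT 30: heading 15 -> 345
  -- iteration 12/12 --
  FD 6: (-5.796,1.553) -> (0,0) [heading=345, draw]
  RT 30: heading 345 -> 315
]
Final: pos=(0,0), heading=315, 12 segment(s) drawn

Start position: (0, 0)
Final position: (0, 0)
Distance = 0; < 1e-6 -> CLOSED

Answer: yes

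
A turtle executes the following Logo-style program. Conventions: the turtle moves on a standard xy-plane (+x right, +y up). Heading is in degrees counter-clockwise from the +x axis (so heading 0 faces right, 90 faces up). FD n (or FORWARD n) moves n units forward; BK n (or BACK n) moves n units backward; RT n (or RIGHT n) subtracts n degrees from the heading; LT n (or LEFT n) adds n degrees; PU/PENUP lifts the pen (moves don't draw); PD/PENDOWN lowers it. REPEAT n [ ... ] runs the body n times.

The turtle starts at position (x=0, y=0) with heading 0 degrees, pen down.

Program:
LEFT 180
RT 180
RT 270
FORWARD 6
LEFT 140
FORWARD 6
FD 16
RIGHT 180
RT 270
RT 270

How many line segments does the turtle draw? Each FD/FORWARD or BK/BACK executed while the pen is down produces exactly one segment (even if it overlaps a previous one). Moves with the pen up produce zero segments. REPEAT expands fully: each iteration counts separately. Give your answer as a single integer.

Answer: 3

Derivation:
Executing turtle program step by step:
Start: pos=(0,0), heading=0, pen down
LT 180: heading 0 -> 180
RT 180: heading 180 -> 0
RT 270: heading 0 -> 90
FD 6: (0,0) -> (0,6) [heading=90, draw]
LT 140: heading 90 -> 230
FD 6: (0,6) -> (-3.857,1.404) [heading=230, draw]
FD 16: (-3.857,1.404) -> (-14.141,-10.853) [heading=230, draw]
RT 180: heading 230 -> 50
RT 270: heading 50 -> 140
RT 270: heading 140 -> 230
Final: pos=(-14.141,-10.853), heading=230, 3 segment(s) drawn
Segments drawn: 3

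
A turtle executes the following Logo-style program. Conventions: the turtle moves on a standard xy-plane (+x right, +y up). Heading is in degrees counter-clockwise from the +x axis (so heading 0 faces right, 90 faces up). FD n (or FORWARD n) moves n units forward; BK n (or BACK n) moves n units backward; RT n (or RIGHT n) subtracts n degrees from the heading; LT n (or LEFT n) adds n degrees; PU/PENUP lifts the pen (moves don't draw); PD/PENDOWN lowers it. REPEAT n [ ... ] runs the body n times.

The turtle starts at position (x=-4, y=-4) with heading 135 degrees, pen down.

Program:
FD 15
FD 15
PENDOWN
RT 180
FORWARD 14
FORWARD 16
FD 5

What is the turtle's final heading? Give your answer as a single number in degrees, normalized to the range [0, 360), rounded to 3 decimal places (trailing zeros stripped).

Executing turtle program step by step:
Start: pos=(-4,-4), heading=135, pen down
FD 15: (-4,-4) -> (-14.607,6.607) [heading=135, draw]
FD 15: (-14.607,6.607) -> (-25.213,17.213) [heading=135, draw]
PD: pen down
RT 180: heading 135 -> 315
FD 14: (-25.213,17.213) -> (-15.314,7.314) [heading=315, draw]
FD 16: (-15.314,7.314) -> (-4,-4) [heading=315, draw]
FD 5: (-4,-4) -> (-0.464,-7.536) [heading=315, draw]
Final: pos=(-0.464,-7.536), heading=315, 5 segment(s) drawn

Answer: 315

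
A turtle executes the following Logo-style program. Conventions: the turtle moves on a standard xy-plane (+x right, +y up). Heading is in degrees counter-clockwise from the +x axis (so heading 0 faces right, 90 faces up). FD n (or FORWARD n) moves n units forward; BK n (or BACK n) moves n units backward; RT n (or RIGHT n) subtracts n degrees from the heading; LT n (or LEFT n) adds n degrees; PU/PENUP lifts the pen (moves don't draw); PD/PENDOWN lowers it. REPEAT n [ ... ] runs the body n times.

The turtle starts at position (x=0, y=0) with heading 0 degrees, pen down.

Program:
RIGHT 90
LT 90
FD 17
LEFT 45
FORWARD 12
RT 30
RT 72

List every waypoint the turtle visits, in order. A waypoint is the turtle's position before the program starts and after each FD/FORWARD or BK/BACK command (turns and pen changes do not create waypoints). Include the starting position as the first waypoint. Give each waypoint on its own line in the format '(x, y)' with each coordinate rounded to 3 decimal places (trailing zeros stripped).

Answer: (0, 0)
(17, 0)
(25.485, 8.485)

Derivation:
Executing turtle program step by step:
Start: pos=(0,0), heading=0, pen down
RT 90: heading 0 -> 270
LT 90: heading 270 -> 0
FD 17: (0,0) -> (17,0) [heading=0, draw]
LT 45: heading 0 -> 45
FD 12: (17,0) -> (25.485,8.485) [heading=45, draw]
RT 30: heading 45 -> 15
RT 72: heading 15 -> 303
Final: pos=(25.485,8.485), heading=303, 2 segment(s) drawn
Waypoints (3 total):
(0, 0)
(17, 0)
(25.485, 8.485)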